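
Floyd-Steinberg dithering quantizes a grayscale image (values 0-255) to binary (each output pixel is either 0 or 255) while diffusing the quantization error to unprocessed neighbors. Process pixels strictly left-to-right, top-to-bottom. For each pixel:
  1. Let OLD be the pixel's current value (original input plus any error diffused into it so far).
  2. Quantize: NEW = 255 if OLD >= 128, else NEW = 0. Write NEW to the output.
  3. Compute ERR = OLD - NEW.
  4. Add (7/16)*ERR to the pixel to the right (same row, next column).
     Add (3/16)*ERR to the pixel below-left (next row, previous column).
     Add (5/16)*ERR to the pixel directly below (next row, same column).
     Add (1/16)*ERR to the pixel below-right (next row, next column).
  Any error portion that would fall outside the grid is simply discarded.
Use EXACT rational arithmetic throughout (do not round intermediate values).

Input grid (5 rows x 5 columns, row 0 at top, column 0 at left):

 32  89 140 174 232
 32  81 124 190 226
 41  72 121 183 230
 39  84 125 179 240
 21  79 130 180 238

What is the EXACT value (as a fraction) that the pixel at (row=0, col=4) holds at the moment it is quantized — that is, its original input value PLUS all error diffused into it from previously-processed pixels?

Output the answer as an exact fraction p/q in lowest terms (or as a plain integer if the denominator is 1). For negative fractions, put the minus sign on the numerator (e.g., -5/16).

Answer: 750289/4096

Derivation:
(0,0): OLD=32 → NEW=0, ERR=32
(0,1): OLD=103 → NEW=0, ERR=103
(0,2): OLD=2961/16 → NEW=255, ERR=-1119/16
(0,3): OLD=36711/256 → NEW=255, ERR=-28569/256
(0,4): OLD=750289/4096 → NEW=255, ERR=-294191/4096
Target (0,4): original=232, with diffused error = 750289/4096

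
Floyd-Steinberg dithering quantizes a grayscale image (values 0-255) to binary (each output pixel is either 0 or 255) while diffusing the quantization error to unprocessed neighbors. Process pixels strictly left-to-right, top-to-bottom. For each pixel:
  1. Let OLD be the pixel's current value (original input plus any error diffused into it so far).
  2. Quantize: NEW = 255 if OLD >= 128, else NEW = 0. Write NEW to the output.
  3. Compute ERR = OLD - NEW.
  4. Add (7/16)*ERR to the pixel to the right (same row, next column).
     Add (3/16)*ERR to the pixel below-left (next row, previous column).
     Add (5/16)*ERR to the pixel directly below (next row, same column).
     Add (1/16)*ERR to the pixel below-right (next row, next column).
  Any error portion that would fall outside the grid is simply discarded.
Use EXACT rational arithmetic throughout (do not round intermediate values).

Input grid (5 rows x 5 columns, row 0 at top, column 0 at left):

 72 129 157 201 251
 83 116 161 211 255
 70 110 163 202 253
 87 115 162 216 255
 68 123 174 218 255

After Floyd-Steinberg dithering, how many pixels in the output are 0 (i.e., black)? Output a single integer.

(0,0): OLD=72 → NEW=0, ERR=72
(0,1): OLD=321/2 → NEW=255, ERR=-189/2
(0,2): OLD=3701/32 → NEW=0, ERR=3701/32
(0,3): OLD=128819/512 → NEW=255, ERR=-1741/512
(0,4): OLD=2044005/8192 → NEW=255, ERR=-44955/8192
(1,0): OLD=2809/32 → NEW=0, ERR=2809/32
(1,1): OLD=38671/256 → NEW=255, ERR=-26609/256
(1,2): OLD=1188859/8192 → NEW=255, ERR=-900101/8192
(1,3): OLD=5507199/32768 → NEW=255, ERR=-2848641/32768
(1,4): OLD=112742429/524288 → NEW=255, ERR=-20951011/524288
(2,0): OLD=319253/4096 → NEW=0, ERR=319253/4096
(2,1): OLD=12648823/131072 → NEW=0, ERR=12648823/131072
(2,2): OLD=310561957/2097152 → NEW=255, ERR=-224211803/2097152
(2,3): OLD=3815109535/33554432 → NEW=0, ERR=3815109535/33554432
(2,4): OLD=152912775577/536870912 → NEW=255, ERR=16010693017/536870912
(3,0): OLD=271479173/2097152 → NEW=255, ERR=-263294587/2097152
(3,1): OLD=1259212769/16777216 → NEW=0, ERR=1259212769/16777216
(3,2): OLD=101348549563/536870912 → NEW=255, ERR=-35553532997/536870912
(3,3): OLD=237799220147/1073741824 → NEW=255, ERR=-36004944973/1073741824
(3,4): OLD=4411022462399/17179869184 → NEW=255, ERR=30155820479/17179869184
(4,0): OLD=11499465835/268435456 → NEW=0, ERR=11499465835/268435456
(4,1): OLD=1244964506283/8589934592 → NEW=255, ERR=-945468814677/8589934592
(4,2): OLD=14232411820005/137438953472 → NEW=0, ERR=14232411820005/137438953472
(4,3): OLD=547592822911915/2199023255552 → NEW=255, ERR=-13158107253845/2199023255552
(4,4): OLD=8825469729677101/35184372088832 → NEW=255, ERR=-146545152975059/35184372088832
Output grid:
  Row 0: .#.##  (2 black, running=2)
  Row 1: .####  (1 black, running=3)
  Row 2: ..#.#  (3 black, running=6)
  Row 3: #.###  (1 black, running=7)
  Row 4: .#.##  (2 black, running=9)

Answer: 9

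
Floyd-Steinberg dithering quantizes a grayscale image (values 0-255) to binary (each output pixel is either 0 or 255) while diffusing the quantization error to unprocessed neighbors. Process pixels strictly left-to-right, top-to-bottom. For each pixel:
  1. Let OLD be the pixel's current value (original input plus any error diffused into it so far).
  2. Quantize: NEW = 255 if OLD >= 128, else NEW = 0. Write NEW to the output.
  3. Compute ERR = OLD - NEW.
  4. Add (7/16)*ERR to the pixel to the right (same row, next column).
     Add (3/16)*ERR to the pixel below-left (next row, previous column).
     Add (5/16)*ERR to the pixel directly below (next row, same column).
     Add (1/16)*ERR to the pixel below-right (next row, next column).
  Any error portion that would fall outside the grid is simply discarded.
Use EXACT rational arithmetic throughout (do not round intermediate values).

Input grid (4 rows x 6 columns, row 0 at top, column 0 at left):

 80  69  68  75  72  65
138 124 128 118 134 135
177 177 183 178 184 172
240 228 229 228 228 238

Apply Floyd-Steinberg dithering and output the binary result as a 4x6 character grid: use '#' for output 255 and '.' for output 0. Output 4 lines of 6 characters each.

(0,0): OLD=80 → NEW=0, ERR=80
(0,1): OLD=104 → NEW=0, ERR=104
(0,2): OLD=227/2 → NEW=0, ERR=227/2
(0,3): OLD=3989/32 → NEW=0, ERR=3989/32
(0,4): OLD=64787/512 → NEW=0, ERR=64787/512
(0,5): OLD=985989/8192 → NEW=0, ERR=985989/8192
(1,0): OLD=365/2 → NEW=255, ERR=-145/2
(1,1): OLD=2417/16 → NEW=255, ERR=-1663/16
(1,2): OLD=75709/512 → NEW=255, ERR=-54851/512
(1,3): OLD=288573/2048 → NEW=255, ERR=-233667/2048
(1,4): OLD=20183083/131072 → NEW=255, ERR=-13240277/131072
(1,5): OLD=285898173/2097152 → NEW=255, ERR=-248875587/2097152
(2,0): OLD=34523/256 → NEW=255, ERR=-30757/256
(2,1): OLD=551633/8192 → NEW=0, ERR=551633/8192
(2,2): OLD=19804067/131072 → NEW=255, ERR=-13619293/131072
(2,3): OLD=74710939/1048576 → NEW=0, ERR=74710939/1048576
(2,4): OLD=5174844705/33554432 → NEW=255, ERR=-3381535455/33554432
(2,5): OLD=45371490807/536870912 → NEW=0, ERR=45371490807/536870912
(3,0): OLD=28191059/131072 → NEW=255, ERR=-5232301/131072
(3,1): OLD=214524863/1048576 → NEW=255, ERR=-52862017/1048576
(3,2): OLD=1610959233/8388608 → NEW=255, ERR=-528135807/8388608
(3,3): OLD=105941370207/536870912 → NEW=255, ERR=-30960712353/536870912
(3,4): OLD=822811868647/4294967296 → NEW=255, ERR=-272404791833/4294967296
(3,5): OLD=15830425014377/68719476736 → NEW=255, ERR=-1693041553303/68719476736
Row 0: ......
Row 1: ######
Row 2: #.#.#.
Row 3: ######

Answer: ......
######
#.#.#.
######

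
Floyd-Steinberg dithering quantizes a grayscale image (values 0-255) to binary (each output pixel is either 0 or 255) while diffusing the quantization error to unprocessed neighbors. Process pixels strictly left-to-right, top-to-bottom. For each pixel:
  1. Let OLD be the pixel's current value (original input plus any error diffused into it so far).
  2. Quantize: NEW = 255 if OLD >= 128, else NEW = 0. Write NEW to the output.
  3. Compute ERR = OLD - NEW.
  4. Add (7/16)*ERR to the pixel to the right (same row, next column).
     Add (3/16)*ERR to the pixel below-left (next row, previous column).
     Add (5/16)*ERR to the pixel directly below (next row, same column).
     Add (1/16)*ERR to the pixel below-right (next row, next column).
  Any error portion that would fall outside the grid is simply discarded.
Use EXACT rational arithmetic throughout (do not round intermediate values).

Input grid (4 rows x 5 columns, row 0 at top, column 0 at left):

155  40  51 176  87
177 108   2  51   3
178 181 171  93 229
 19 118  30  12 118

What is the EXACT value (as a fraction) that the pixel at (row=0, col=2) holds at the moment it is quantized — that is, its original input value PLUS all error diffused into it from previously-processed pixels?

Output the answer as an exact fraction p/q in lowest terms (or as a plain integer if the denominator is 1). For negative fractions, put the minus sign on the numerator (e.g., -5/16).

(0,0): OLD=155 → NEW=255, ERR=-100
(0,1): OLD=-15/4 → NEW=0, ERR=-15/4
(0,2): OLD=3159/64 → NEW=0, ERR=3159/64
Target (0,2): original=51, with diffused error = 3159/64

Answer: 3159/64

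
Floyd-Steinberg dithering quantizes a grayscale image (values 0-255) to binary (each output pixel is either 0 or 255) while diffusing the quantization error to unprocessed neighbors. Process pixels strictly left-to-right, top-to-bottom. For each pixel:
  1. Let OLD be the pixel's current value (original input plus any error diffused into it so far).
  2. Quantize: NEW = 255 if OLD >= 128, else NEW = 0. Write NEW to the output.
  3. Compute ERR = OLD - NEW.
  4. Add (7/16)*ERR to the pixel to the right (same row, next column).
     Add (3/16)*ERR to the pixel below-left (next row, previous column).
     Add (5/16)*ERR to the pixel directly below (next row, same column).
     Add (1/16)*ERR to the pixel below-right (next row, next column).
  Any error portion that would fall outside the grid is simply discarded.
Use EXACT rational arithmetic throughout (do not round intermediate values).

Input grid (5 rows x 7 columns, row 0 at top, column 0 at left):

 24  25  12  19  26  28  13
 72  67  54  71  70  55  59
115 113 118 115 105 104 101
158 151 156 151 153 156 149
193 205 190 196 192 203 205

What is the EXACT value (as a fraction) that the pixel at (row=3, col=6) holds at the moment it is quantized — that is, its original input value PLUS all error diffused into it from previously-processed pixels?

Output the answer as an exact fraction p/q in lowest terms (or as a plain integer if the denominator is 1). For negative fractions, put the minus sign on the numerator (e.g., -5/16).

(0,0): OLD=24 → NEW=0, ERR=24
(0,1): OLD=71/2 → NEW=0, ERR=71/2
(0,2): OLD=881/32 → NEW=0, ERR=881/32
(0,3): OLD=15895/512 → NEW=0, ERR=15895/512
(0,4): OLD=324257/8192 → NEW=0, ERR=324257/8192
(0,5): OLD=5939815/131072 → NEW=0, ERR=5939815/131072
(0,6): OLD=68841681/2097152 → NEW=0, ERR=68841681/2097152
(1,0): OLD=2757/32 → NEW=0, ERR=2757/32
(1,1): OLD=31347/256 → NEW=0, ERR=31347/256
(1,2): OLD=1017567/8192 → NEW=0, ERR=1017567/8192
(1,3): OLD=4724747/32768 → NEW=255, ERR=-3631093/32768
(1,4): OLD=92959161/2097152 → NEW=0, ERR=92959161/2097152
(1,5): OLD=1630463961/16777216 → NEW=0, ERR=1630463961/16777216
(1,6): OLD=30764903191/268435456 → NEW=0, ERR=30764903191/268435456
(2,0): OLD=675361/4096 → NEW=255, ERR=-369119/4096
(2,1): OLD=18417483/131072 → NEW=255, ERR=-15005877/131072
(2,2): OLD=196304705/2097152 → NEW=0, ERR=196304705/2097152
(2,3): OLD=2305158745/16777216 → NEW=255, ERR=-1973031335/16777216
(2,4): OLD=10562571121/134217728 → NEW=0, ERR=10562571121/134217728
(2,5): OLD=829183193539/4294967296 → NEW=255, ERR=-266033466941/4294967296
(2,6): OLD=7957023911045/68719476736 → NEW=0, ERR=7957023911045/68719476736
(3,0): OLD=227273345/2097152 → NEW=0, ERR=227273345/2097152
(3,1): OLD=2928543837/16777216 → NEW=255, ERR=-1349646243/16777216
(3,2): OLD=16220374687/134217728 → NEW=0, ERR=16220374687/134217728
(3,3): OLD=100785653685/536870912 → NEW=255, ERR=-36116428875/536870912
(3,4): OLD=8878374880385/68719476736 → NEW=255, ERR=-8645091687295/68719476736
(3,5): OLD=59502301456899/549755813888 → NEW=0, ERR=59502301456899/549755813888
(3,6): OLD=2011362643180637/8796093022208 → NEW=255, ERR=-231641077482403/8796093022208
Target (3,6): original=149, with diffused error = 2011362643180637/8796093022208

Answer: 2011362643180637/8796093022208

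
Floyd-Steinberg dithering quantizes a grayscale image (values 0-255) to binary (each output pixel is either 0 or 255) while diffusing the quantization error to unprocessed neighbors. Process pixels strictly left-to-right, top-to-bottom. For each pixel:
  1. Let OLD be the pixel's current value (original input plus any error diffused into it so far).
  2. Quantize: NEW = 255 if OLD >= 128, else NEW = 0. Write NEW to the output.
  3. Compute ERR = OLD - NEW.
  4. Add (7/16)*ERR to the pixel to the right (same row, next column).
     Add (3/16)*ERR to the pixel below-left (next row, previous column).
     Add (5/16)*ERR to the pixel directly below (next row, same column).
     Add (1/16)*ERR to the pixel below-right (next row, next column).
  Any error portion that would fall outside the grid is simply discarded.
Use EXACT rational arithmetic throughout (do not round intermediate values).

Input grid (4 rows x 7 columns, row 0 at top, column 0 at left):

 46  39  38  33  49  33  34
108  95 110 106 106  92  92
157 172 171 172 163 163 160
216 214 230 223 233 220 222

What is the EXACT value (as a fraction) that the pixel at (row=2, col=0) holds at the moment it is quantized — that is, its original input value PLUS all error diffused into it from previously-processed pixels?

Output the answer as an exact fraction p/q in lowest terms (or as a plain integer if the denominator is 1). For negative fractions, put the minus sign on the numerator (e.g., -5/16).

Answer: 2180879/16384

Derivation:
(0,0): OLD=46 → NEW=0, ERR=46
(0,1): OLD=473/8 → NEW=0, ERR=473/8
(0,2): OLD=8175/128 → NEW=0, ERR=8175/128
(0,3): OLD=124809/2048 → NEW=0, ERR=124809/2048
(0,4): OLD=2479295/32768 → NEW=0, ERR=2479295/32768
(0,5): OLD=34656569/524288 → NEW=0, ERR=34656569/524288
(0,6): OLD=527808655/8388608 → NEW=0, ERR=527808655/8388608
(1,0): OLD=17083/128 → NEW=255, ERR=-15557/128
(1,1): OLD=76957/1024 → NEW=0, ERR=76957/1024
(1,2): OLD=5831393/32768 → NEW=255, ERR=-2524447/32768
(1,3): OLD=14354701/131072 → NEW=0, ERR=14354701/131072
(1,4): OLD=1625388487/8388608 → NEW=255, ERR=-513706553/8388608
(1,5): OLD=6871368055/67108864 → NEW=0, ERR=6871368055/67108864
(1,6): OLD=172432211225/1073741824 → NEW=255, ERR=-101371953895/1073741824
(2,0): OLD=2180879/16384 → NEW=255, ERR=-1997041/16384
Target (2,0): original=157, with diffused error = 2180879/16384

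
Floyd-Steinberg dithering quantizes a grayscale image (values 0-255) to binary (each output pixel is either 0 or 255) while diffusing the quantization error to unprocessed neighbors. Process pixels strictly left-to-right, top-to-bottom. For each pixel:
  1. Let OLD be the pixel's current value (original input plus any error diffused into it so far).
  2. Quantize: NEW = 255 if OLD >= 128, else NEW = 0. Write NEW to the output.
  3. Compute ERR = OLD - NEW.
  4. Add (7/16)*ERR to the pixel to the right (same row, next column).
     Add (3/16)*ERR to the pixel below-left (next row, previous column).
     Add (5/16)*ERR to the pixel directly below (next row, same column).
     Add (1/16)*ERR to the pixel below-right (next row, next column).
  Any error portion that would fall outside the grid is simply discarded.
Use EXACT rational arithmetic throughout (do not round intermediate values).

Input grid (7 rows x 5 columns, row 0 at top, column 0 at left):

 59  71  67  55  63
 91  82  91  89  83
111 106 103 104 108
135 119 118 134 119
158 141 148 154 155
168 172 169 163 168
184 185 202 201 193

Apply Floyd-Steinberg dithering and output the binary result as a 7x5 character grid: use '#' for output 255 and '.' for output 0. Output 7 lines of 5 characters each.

Answer: .....
.#.#.
#.#.#
.#.#.
#.#.#
##.##
#.###

Derivation:
(0,0): OLD=59 → NEW=0, ERR=59
(0,1): OLD=1549/16 → NEW=0, ERR=1549/16
(0,2): OLD=27995/256 → NEW=0, ERR=27995/256
(0,3): OLD=421245/4096 → NEW=0, ERR=421245/4096
(0,4): OLD=7077483/65536 → NEW=0, ERR=7077483/65536
(1,0): OLD=32663/256 → NEW=0, ERR=32663/256
(1,1): OLD=393761/2048 → NEW=255, ERR=-128479/2048
(1,2): OLD=8064949/65536 → NEW=0, ERR=8064949/65536
(1,3): OLD=52969169/262144 → NEW=255, ERR=-13877551/262144
(1,4): OLD=419493715/4194304 → NEW=0, ERR=419493715/4194304
(2,0): OLD=4558331/32768 → NEW=255, ERR=-3797509/32768
(2,1): OLD=69983865/1048576 → NEW=0, ERR=69983865/1048576
(2,2): OLD=2630824363/16777216 → NEW=255, ERR=-1647365717/16777216
(2,3): OLD=19043462609/268435456 → NEW=0, ERR=19043462609/268435456
(2,4): OLD=717188082807/4294967296 → NEW=255, ERR=-378028577673/4294967296
(3,0): OLD=1867274315/16777216 → NEW=0, ERR=1867274315/16777216
(3,1): OLD=21863513455/134217728 → NEW=255, ERR=-12362007185/134217728
(3,2): OLD=276995040245/4294967296 → NEW=0, ERR=276995040245/4294967296
(3,3): OLD=1389380102061/8589934592 → NEW=255, ERR=-801053218899/8589934592
(3,4): OLD=7576967957633/137438953472 → NEW=0, ERR=7576967957633/137438953472
(4,0): OLD=376907367429/2147483648 → NEW=255, ERR=-170700962811/2147483648
(4,1): OLD=6630718936197/68719476736 → NEW=0, ERR=6630718936197/68719476736
(4,2): OLD=205747731751531/1099511627776 → NEW=255, ERR=-74627733331349/1099511627776
(4,3): OLD=1926886418711173/17592186044416 → NEW=0, ERR=1926886418711173/17592186044416
(4,4): OLD=60325528821709859/281474976710656 → NEW=255, ERR=-11450590239507421/281474976710656
(5,0): OLD=177297956225199/1099511627776 → NEW=255, ERR=-103077508857681/1099511627776
(5,1): OLD=1261744429789133/8796093022208 → NEW=255, ERR=-981259290873907/8796093022208
(5,2): OLD=35339545629158197/281474976710656 → NEW=0, ERR=35339545629158197/281474976710656
(5,3): OLD=270539500427761115/1125899906842624 → NEW=255, ERR=-16564975817108005/1125899906842624
(5,4): OLD=2804773044880583929/18014398509481984 → NEW=255, ERR=-1788898575037321991/18014398509481984
(6,0): OLD=18828819630451391/140737488355328 → NEW=255, ERR=-17059239900157249/140737488355328
(6,1): OLD=516965880541423409/4503599627370496 → NEW=0, ERR=516965880541423409/4503599627370496
(6,2): OLD=20300374343051326251/72057594037927936 → NEW=255, ERR=1925687863379702571/72057594037927936
(6,3): OLD=227496385988776233113/1152921504606846976 → NEW=255, ERR=-66498597685969745767/1152921504606846976
(6,4): OLD=2505321343175493607279/18446744073709551616 → NEW=255, ERR=-2198598395620442054801/18446744073709551616
Row 0: .....
Row 1: .#.#.
Row 2: #.#.#
Row 3: .#.#.
Row 4: #.#.#
Row 5: ##.##
Row 6: #.###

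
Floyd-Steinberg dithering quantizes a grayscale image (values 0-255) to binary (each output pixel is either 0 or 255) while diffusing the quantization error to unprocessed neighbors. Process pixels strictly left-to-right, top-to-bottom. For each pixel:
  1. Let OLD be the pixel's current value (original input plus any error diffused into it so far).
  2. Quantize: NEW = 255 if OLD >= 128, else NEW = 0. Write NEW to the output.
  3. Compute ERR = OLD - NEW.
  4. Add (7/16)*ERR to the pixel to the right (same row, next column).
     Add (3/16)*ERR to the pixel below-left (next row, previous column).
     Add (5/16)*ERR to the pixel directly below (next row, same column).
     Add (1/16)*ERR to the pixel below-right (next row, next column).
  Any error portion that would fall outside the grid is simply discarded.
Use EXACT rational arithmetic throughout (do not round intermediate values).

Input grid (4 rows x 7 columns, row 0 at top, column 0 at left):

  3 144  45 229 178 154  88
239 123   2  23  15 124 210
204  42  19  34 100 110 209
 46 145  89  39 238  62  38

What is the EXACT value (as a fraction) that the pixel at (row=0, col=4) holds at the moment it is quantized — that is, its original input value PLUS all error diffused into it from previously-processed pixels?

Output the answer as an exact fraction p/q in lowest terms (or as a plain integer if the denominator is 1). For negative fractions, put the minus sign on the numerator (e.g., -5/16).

(0,0): OLD=3 → NEW=0, ERR=3
(0,1): OLD=2325/16 → NEW=255, ERR=-1755/16
(0,2): OLD=-765/256 → NEW=0, ERR=-765/256
(0,3): OLD=932629/4096 → NEW=255, ERR=-111851/4096
(0,4): OLD=10882451/65536 → NEW=255, ERR=-5829229/65536
Target (0,4): original=178, with diffused error = 10882451/65536

Answer: 10882451/65536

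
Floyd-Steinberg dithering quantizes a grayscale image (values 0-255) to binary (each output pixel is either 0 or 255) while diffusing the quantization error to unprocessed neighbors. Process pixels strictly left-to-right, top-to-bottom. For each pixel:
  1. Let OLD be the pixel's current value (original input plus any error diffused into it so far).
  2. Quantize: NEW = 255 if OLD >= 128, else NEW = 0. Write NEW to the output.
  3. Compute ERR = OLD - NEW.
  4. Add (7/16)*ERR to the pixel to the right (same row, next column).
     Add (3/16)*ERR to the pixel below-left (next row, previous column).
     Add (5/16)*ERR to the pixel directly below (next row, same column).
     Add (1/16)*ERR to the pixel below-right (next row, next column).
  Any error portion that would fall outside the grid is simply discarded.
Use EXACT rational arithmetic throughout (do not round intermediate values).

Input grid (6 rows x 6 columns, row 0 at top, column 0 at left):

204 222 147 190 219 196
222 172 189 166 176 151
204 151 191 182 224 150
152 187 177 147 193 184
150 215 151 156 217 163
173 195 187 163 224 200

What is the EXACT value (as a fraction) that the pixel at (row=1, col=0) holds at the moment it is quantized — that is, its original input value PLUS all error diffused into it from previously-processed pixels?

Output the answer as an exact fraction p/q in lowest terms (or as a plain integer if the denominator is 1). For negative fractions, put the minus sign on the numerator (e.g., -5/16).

Answer: 50097/256

Derivation:
(0,0): OLD=204 → NEW=255, ERR=-51
(0,1): OLD=3195/16 → NEW=255, ERR=-885/16
(0,2): OLD=31437/256 → NEW=0, ERR=31437/256
(0,3): OLD=998299/4096 → NEW=255, ERR=-46181/4096
(0,4): OLD=14029117/65536 → NEW=255, ERR=-2682563/65536
(0,5): OLD=186742955/1048576 → NEW=255, ERR=-80643925/1048576
(1,0): OLD=50097/256 → NEW=255, ERR=-15183/256
Target (1,0): original=222, with diffused error = 50097/256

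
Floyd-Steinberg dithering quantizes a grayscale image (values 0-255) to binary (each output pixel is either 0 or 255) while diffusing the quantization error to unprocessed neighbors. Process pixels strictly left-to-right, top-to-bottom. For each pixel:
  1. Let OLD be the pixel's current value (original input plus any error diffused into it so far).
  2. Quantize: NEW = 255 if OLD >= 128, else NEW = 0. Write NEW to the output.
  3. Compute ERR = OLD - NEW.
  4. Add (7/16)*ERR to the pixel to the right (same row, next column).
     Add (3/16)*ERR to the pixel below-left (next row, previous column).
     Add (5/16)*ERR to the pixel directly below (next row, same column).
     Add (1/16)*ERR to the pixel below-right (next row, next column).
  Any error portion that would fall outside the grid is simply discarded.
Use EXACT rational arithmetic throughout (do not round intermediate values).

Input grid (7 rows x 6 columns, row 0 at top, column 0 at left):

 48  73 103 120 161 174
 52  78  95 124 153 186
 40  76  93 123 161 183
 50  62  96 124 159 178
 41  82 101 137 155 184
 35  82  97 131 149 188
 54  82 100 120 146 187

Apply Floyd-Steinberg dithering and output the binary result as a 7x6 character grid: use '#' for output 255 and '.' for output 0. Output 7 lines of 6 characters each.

Answer: ..#.##
..#.#.
.#.#.#
...###
.#..#.
..#.##
.#.#.#

Derivation:
(0,0): OLD=48 → NEW=0, ERR=48
(0,1): OLD=94 → NEW=0, ERR=94
(0,2): OLD=1153/8 → NEW=255, ERR=-887/8
(0,3): OLD=9151/128 → NEW=0, ERR=9151/128
(0,4): OLD=393785/2048 → NEW=255, ERR=-128455/2048
(0,5): OLD=4802447/32768 → NEW=255, ERR=-3553393/32768
(1,0): OLD=677/8 → NEW=0, ERR=677/8
(1,1): OLD=8103/64 → NEW=0, ERR=8103/64
(1,2): OLD=276527/2048 → NEW=255, ERR=-245713/2048
(1,3): OLD=615721/8192 → NEW=0, ERR=615721/8192
(1,4): OLD=78862329/524288 → NEW=255, ERR=-54831111/524288
(1,5): OLD=859307391/8388608 → NEW=0, ERR=859307391/8388608
(2,0): OLD=92349/1024 → NEW=0, ERR=92349/1024
(2,1): OLD=4515907/32768 → NEW=255, ERR=-3839933/32768
(2,2): OLD=13759601/524288 → NEW=0, ERR=13759601/524288
(2,3): OLD=548875425/4194304 → NEW=255, ERR=-520672095/4194304
(2,4): OLD=13141576475/134217728 → NEW=0, ERR=13141576475/134217728
(2,5): OLD=539688369773/2147483648 → NEW=255, ERR=-7919960467/2147483648
(3,0): OLD=29470441/524288 → NEW=0, ERR=29470441/524288
(3,1): OLD=253876817/4194304 → NEW=0, ERR=253876817/4194304
(3,2): OLD=3358222497/33554432 → NEW=0, ERR=3358222497/33554432
(3,3): OLD=319957854349/2147483648 → NEW=255, ERR=-227650475891/2147483648
(3,4): OLD=2315313596617/17179869184 → NEW=255, ERR=-2065553045303/17179869184
(3,5): OLD=35834719489031/274877906944 → NEW=255, ERR=-34259146781689/274877906944
(4,0): OLD=4691911515/67108864 → NEW=0, ERR=4691911515/67108864
(4,1): OLD=165121906963/1073741824 → NEW=255, ERR=-108682258157/1073741824
(4,2): OLD=2470446662641/34359738368 → NEW=0, ERR=2470446662641/34359738368
(4,3): OLD=65443136634973/549755813888 → NEW=0, ERR=65443136634973/549755813888
(4,4): OLD=1227174485120341/8796093022208 → NEW=255, ERR=-1015829235542699/8796093022208
(4,5): OLD=12245866564316083/140737488355328 → NEW=0, ERR=12245866564316083/140737488355328
(5,0): OLD=650601568169/17179869184 → NEW=0, ERR=650601568169/17179869184
(5,1): OLD=46612836071665/549755813888 → NEW=0, ERR=46612836071665/549755813888
(5,2): OLD=758915351197823/4398046511104 → NEW=255, ERR=-362586509133697/4398046511104
(5,3): OLD=16180797416482049/140737488355328 → NEW=0, ERR=16180797416482049/140737488355328
(5,4): OLD=26313028623910107/140737488355328 → NEW=255, ERR=-9575030906698533/140737488355328
(5,5): OLD=100322303419708531/562949953421312 → NEW=255, ERR=-43229934702726029/562949953421312
(6,0): OLD=718923782321267/8796093022208 → NEW=0, ERR=718923782321267/8796093022208
(6,1): OLD=18459556355219311/140737488355328 → NEW=255, ERR=-17428503175389329/140737488355328
(6,2): OLD=26410473990800091/562949953421312 → NEW=0, ERR=26410473990800091/562949953421312
(6,3): OLD=1428041732784665045/9007199254740992 → NEW=255, ERR=-868794077174287915/9007199254740992
(6,4): OLD=10855783197635413091/144115188075855872 → NEW=0, ERR=10855783197635413091/144115188075855872
(6,5): OLD=442043977038460045749/2305843009213693952 → NEW=255, ERR=-145945990311031912011/2305843009213693952
Row 0: ..#.##
Row 1: ..#.#.
Row 2: .#.#.#
Row 3: ...###
Row 4: .#..#.
Row 5: ..#.##
Row 6: .#.#.#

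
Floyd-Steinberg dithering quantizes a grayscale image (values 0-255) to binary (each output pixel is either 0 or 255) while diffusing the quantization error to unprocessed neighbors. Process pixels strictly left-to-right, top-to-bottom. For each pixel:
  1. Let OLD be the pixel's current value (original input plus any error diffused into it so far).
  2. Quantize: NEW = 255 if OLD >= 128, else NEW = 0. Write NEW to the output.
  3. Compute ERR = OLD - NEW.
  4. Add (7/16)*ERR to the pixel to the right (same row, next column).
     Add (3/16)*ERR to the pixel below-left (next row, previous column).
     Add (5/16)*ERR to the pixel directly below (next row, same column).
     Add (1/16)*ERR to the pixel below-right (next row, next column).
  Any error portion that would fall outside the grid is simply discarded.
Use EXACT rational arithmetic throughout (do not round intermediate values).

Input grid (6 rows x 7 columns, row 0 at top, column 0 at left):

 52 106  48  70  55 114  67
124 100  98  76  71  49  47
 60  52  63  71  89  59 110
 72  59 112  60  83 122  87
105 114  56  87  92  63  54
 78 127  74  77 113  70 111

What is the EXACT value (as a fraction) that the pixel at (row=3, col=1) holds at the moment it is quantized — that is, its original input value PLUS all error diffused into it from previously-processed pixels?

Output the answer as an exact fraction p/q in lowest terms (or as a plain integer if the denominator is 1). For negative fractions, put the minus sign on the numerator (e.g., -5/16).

(0,0): OLD=52 → NEW=0, ERR=52
(0,1): OLD=515/4 → NEW=255, ERR=-505/4
(0,2): OLD=-463/64 → NEW=0, ERR=-463/64
(0,3): OLD=68439/1024 → NEW=0, ERR=68439/1024
(0,4): OLD=1380193/16384 → NEW=0, ERR=1380193/16384
(0,5): OLD=39545767/262144 → NEW=255, ERR=-27300953/262144
(0,6): OLD=89911697/4194304 → NEW=0, ERR=89911697/4194304
(1,0): OLD=7461/64 → NEW=0, ERR=7461/64
(1,1): OLD=58083/512 → NEW=0, ERR=58083/512
(1,2): OLD=2457791/16384 → NEW=255, ERR=-1720129/16384
(1,3): OLD=4344803/65536 → NEW=0, ERR=4344803/65536
(1,4): OLD=465483033/4194304 → NEW=0, ERR=465483033/4194304
(1,5): OLD=2492851913/33554432 → NEW=0, ERR=2492851913/33554432
(1,6): OLD=42784842151/536870912 → NEW=0, ERR=42784842151/536870912
(2,0): OLD=964209/8192 → NEW=0, ERR=964209/8192
(2,1): OLD=33173323/262144 → NEW=0, ERR=33173323/262144
(2,2): OLD=440720225/4194304 → NEW=0, ERR=440720225/4194304
(2,3): OLD=5098101977/33554432 → NEW=255, ERR=-3458278183/33554432
(2,4): OLD=25947990041/268435456 → NEW=0, ERR=25947990041/268435456
(2,5): OLD=1257442509219/8589934592 → NEW=255, ERR=-932990811741/8589934592
(2,6): OLD=12648306661541/137438953472 → NEW=0, ERR=12648306661541/137438953472
(3,0): OLD=555783297/4194304 → NEW=255, ERR=-513764223/4194304
(3,1): OLD=2416387469/33554432 → NEW=0, ERR=2416387469/33554432
Target (3,1): original=59, with diffused error = 2416387469/33554432

Answer: 2416387469/33554432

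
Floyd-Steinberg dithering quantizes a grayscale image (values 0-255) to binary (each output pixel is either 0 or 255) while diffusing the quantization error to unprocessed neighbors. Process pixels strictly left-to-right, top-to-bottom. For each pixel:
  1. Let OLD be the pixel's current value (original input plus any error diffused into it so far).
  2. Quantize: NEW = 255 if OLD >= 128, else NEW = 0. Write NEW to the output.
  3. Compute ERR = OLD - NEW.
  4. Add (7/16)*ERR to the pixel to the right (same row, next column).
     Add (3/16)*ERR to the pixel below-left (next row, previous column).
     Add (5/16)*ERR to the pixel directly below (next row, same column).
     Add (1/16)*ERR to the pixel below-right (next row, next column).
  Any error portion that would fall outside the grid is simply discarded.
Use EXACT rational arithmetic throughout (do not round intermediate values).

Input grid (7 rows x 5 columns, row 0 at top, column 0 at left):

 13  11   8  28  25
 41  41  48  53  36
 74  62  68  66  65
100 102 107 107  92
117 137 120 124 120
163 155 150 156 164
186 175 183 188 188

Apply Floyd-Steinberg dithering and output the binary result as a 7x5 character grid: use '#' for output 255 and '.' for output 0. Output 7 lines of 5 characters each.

(0,0): OLD=13 → NEW=0, ERR=13
(0,1): OLD=267/16 → NEW=0, ERR=267/16
(0,2): OLD=3917/256 → NEW=0, ERR=3917/256
(0,3): OLD=142107/4096 → NEW=0, ERR=142107/4096
(0,4): OLD=2633149/65536 → NEW=0, ERR=2633149/65536
(1,0): OLD=12337/256 → NEW=0, ERR=12337/256
(1,1): OLD=145367/2048 → NEW=0, ERR=145367/2048
(1,2): OLD=5988899/65536 → NEW=0, ERR=5988899/65536
(1,3): OLD=29441895/262144 → NEW=0, ERR=29441895/262144
(1,4): OLD=418846037/4194304 → NEW=0, ERR=418846037/4194304
(2,0): OLD=3354413/32768 → NEW=0, ERR=3354413/32768
(2,1): OLD=156357183/1048576 → NEW=255, ERR=-111029697/1048576
(2,2): OLD=1270485373/16777216 → NEW=0, ERR=1270485373/16777216
(2,3): OLD=42590854695/268435456 → NEW=255, ERR=-25860186585/268435456
(2,4): OLD=262330800465/4294967296 → NEW=0, ERR=262330800465/4294967296
(3,0): OLD=1881338589/16777216 → NEW=0, ERR=1881338589/16777216
(3,1): OLD=18598163225/134217728 → NEW=255, ERR=-15627357415/134217728
(3,2): OLD=236413164515/4294967296 → NEW=0, ERR=236413164515/4294967296
(3,3): OLD=1006412236555/8589934592 → NEW=0, ERR=1006412236555/8589934592
(3,4): OLD=21485051409239/137438953472 → NEW=255, ERR=-13561881726121/137438953472
(4,0): OLD=279627058131/2147483648 → NEW=255, ERR=-267981272109/2147483648
(4,1): OLD=4353315489235/68719476736 → NEW=0, ERR=4353315489235/68719476736
(4,2): OLD=197480343599805/1099511627776 → NEW=255, ERR=-82895121483075/1099511627776
(4,3): OLD=1980305659210195/17592186044416 → NEW=0, ERR=1980305659210195/17592186044416
(4,4): OLD=41020664775497285/281474976710656 → NEW=255, ERR=-30755454285719995/281474976710656
(5,0): OLD=149403338257753/1099511627776 → NEW=255, ERR=-130972126825127/1099511627776
(5,1): OLD=886178706239179/8796093022208 → NEW=0, ERR=886178706239179/8796093022208
(5,2): OLD=55051504418175651/281474976710656 → NEW=255, ERR=-16724614643041629/281474976710656
(5,3): OLD=157606544537123597/1125899906842624 → NEW=255, ERR=-129497931707745523/1125899906842624
(5,4): OLD=1559506310075879295/18014398509481984 → NEW=0, ERR=1559506310075879295/18014398509481984
(6,0): OLD=23596823879803465/140737488355328 → NEW=255, ERR=-12291235650805175/140737488355328
(6,1): OLD=674138520280475591/4503599627370496 → NEW=255, ERR=-474279384699000889/4503599627370496
(6,2): OLD=7428363161705989117/72057594037927936 → NEW=0, ERR=7428363161705989117/72057594037927936
(6,3): OLD=241741021223842482463/1152921504606846976 → NEW=255, ERR=-52253962450903496417/1152921504606846976
(6,4): OLD=3468646285856621187737/18446744073709551616 → NEW=255, ERR=-1235273452939314474343/18446744073709551616
Row 0: .....
Row 1: .....
Row 2: .#.#.
Row 3: .#..#
Row 4: #.#.#
Row 5: #.##.
Row 6: ##.##

Answer: .....
.....
.#.#.
.#..#
#.#.#
#.##.
##.##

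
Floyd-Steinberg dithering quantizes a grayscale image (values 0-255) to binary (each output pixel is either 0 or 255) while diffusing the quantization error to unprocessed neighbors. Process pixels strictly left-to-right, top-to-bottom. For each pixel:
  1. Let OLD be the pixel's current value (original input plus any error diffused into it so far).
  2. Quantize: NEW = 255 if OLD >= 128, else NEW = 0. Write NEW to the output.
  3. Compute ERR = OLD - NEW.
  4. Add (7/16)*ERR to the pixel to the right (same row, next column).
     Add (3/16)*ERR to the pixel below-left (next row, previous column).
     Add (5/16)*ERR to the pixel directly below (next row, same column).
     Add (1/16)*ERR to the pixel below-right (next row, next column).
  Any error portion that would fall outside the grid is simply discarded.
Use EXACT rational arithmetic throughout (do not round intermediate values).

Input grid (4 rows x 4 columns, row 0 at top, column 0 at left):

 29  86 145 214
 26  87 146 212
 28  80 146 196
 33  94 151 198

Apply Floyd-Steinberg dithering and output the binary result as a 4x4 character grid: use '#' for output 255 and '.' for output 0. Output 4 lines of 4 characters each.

(0,0): OLD=29 → NEW=0, ERR=29
(0,1): OLD=1579/16 → NEW=0, ERR=1579/16
(0,2): OLD=48173/256 → NEW=255, ERR=-17107/256
(0,3): OLD=756795/4096 → NEW=255, ERR=-287685/4096
(1,0): OLD=13713/256 → NEW=0, ERR=13713/256
(1,1): OLD=267383/2048 → NEW=255, ERR=-254857/2048
(1,2): OLD=4172867/65536 → NEW=0, ERR=4172867/65536
(1,3): OLD=224113989/1048576 → NEW=255, ERR=-43272891/1048576
(2,0): OLD=701453/32768 → NEW=0, ERR=701453/32768
(2,1): OLD=68958431/1048576 → NEW=0, ERR=68958431/1048576
(2,2): OLD=375713307/2097152 → NEW=255, ERR=-159060453/2097152
(2,3): OLD=5164048335/33554432 → NEW=255, ERR=-3392331825/33554432
(3,0): OLD=872755901/16777216 → NEW=0, ERR=872755901/16777216
(3,1): OLD=33400591715/268435456 → NEW=0, ERR=33400591715/268435456
(3,2): OLD=716782908317/4294967296 → NEW=255, ERR=-378433752163/4294967296
(3,3): OLD=8460571952843/68719476736 → NEW=0, ERR=8460571952843/68719476736
Row 0: ..##
Row 1: .#.#
Row 2: ..##
Row 3: ..#.

Answer: ..##
.#.#
..##
..#.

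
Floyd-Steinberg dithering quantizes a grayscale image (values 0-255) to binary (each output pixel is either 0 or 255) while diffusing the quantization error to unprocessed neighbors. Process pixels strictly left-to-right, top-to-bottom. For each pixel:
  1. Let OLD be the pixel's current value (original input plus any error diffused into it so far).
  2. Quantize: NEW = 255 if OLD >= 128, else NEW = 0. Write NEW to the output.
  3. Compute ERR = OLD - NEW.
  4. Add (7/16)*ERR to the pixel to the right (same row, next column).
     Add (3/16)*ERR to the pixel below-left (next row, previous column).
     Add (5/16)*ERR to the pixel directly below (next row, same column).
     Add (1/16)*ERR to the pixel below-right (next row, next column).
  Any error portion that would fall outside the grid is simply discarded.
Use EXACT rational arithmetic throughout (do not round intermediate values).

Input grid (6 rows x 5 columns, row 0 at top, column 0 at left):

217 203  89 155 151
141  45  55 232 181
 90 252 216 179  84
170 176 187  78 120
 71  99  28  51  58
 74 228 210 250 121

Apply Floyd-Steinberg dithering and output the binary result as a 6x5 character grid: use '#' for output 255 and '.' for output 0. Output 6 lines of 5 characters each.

(0,0): OLD=217 → NEW=255, ERR=-38
(0,1): OLD=1491/8 → NEW=255, ERR=-549/8
(0,2): OLD=7549/128 → NEW=0, ERR=7549/128
(0,3): OLD=370283/2048 → NEW=255, ERR=-151957/2048
(0,4): OLD=3884269/32768 → NEW=0, ERR=3884269/32768
(1,0): OLD=14881/128 → NEW=0, ERR=14881/128
(1,1): OLD=85095/1024 → NEW=0, ERR=85095/1024
(1,2): OLD=3001075/32768 → NEW=0, ERR=3001075/32768
(1,3): OLD=36017783/131072 → NEW=255, ERR=2594423/131072
(1,4): OLD=465705605/2097152 → NEW=255, ERR=-69068155/2097152
(2,0): OLD=2325085/16384 → NEW=255, ERR=-1852835/16384
(2,1): OLD=132608847/524288 → NEW=255, ERR=-1084593/524288
(2,2): OLD=2119134893/8388608 → NEW=255, ERR=-19960147/8388608
(2,3): OLD=24654924983/134217728 → NEW=255, ERR=-9570595657/134217728
(2,4): OLD=93949336385/2147483648 → NEW=0, ERR=93949336385/2147483648
(3,0): OLD=1126355981/8388608 → NEW=255, ERR=-1012739059/8388608
(3,1): OLD=7718923657/67108864 → NEW=0, ERR=7718923657/67108864
(3,2): OLD=479058118835/2147483648 → NEW=255, ERR=-68550211405/2147483648
(3,3): OLD=213912333979/4294967296 → NEW=0, ERR=213912333979/4294967296
(3,4): OLD=10376957848999/68719476736 → NEW=255, ERR=-7146508718681/68719476736
(4,0): OLD=58882878115/1073741824 → NEW=0, ERR=58882878115/1073741824
(4,1): OLD=4996090343843/34359738368 → NEW=255, ERR=-3765642939997/34359738368
(4,2): OLD=-7364369775635/549755813888 → NEW=0, ERR=-7364369775635/549755813888
(4,3): OLD=344888986081699/8796093022208 → NEW=0, ERR=344888986081699/8796093022208
(4,4): OLD=6441324107214069/140737488355328 → NEW=0, ERR=6441324107214069/140737488355328
(5,0): OLD=38806261906121/549755813888 → NEW=0, ERR=38806261906121/549755813888
(5,1): OLD=991978265737243/4398046511104 → NEW=255, ERR=-129523594594277/4398046511104
(5,2): OLD=27223055013854067/140737488355328 → NEW=255, ERR=-8665004516754573/140737488355328
(5,3): OLD=136831183587411389/562949953421312 → NEW=255, ERR=-6721054535023171/562949953421312
(5,4): OLD=1193723105332007951/9007199254740992 → NEW=255, ERR=-1103112704626945009/9007199254740992
Row 0: ##.#.
Row 1: ...##
Row 2: ####.
Row 3: #.#.#
Row 4: .#...
Row 5: .####

Answer: ##.#.
...##
####.
#.#.#
.#...
.####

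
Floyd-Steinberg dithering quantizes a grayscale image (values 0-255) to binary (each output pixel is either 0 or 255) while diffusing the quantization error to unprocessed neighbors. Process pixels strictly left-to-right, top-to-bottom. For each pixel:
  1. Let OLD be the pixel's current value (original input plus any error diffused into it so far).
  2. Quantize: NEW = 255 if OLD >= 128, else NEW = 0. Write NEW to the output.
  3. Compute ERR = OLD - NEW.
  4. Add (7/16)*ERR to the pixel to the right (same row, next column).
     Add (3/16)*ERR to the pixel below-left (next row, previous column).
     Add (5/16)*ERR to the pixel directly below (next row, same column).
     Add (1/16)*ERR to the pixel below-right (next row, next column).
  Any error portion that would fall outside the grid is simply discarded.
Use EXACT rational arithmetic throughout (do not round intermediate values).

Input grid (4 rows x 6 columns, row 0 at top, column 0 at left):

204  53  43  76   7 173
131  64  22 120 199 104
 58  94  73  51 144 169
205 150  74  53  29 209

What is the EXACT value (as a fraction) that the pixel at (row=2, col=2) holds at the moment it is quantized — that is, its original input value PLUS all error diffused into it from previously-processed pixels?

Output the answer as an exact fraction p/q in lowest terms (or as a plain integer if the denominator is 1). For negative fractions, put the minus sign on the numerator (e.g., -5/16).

Answer: 1574558621/16777216

Derivation:
(0,0): OLD=204 → NEW=255, ERR=-51
(0,1): OLD=491/16 → NEW=0, ERR=491/16
(0,2): OLD=14445/256 → NEW=0, ERR=14445/256
(0,3): OLD=412411/4096 → NEW=0, ERR=412411/4096
(0,4): OLD=3345629/65536 → NEW=0, ERR=3345629/65536
(0,5): OLD=204823051/1048576 → NEW=255, ERR=-62563829/1048576
(1,0): OLD=30929/256 → NEW=0, ERR=30929/256
(1,1): OLD=274103/2048 → NEW=255, ERR=-248137/2048
(1,2): OLD=486403/65536 → NEW=0, ERR=486403/65536
(1,3): OLD=43990407/262144 → NEW=255, ERR=-22856313/262144
(1,4): OLD=2884225269/16777216 → NEW=255, ERR=-1393964811/16777216
(1,5): OLD=14010908451/268435456 → NEW=0, ERR=14010908451/268435456
(2,0): OLD=2393293/32768 → NEW=0, ERR=2393293/32768
(2,1): OLD=101747359/1048576 → NEW=0, ERR=101747359/1048576
(2,2): OLD=1574558621/16777216 → NEW=0, ERR=1574558621/16777216
Target (2,2): original=73, with diffused error = 1574558621/16777216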